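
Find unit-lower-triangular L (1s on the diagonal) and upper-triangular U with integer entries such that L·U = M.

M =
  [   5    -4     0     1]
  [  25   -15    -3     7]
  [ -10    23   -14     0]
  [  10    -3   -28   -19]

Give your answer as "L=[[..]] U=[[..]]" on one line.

L=[[1,0,0,0],[5,1,0,0],[-2,3,1,0],[2,1,5,1]] U=[[5,-4,0,1],[0,5,-3,2],[0,0,-5,-4],[0,0,0,-3]]

  R1 -= 5·R0 → [0,5,-3,2]
  R2 -= -2·R0 → [0,15,-14,2]
  R3 -= 2·R0 → [0,5,-28,-21]
  R2 -= 3·R1 → [0,0,-5,-4]
  R3 -= 1·R1 → [0,0,-25,-23]
  R3 -= 5·R2 → [0,0,0,-3]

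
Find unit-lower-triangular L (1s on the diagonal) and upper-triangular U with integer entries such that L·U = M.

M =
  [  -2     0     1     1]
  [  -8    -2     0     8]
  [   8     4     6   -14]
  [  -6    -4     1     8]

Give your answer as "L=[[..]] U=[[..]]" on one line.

  R1 -= 4·R0 → [0,-2,-4,4]
  R2 -= -4·R0 → [0,4,10,-10]
  R3 -= 3·R0 → [0,-4,-2,5]
  R2 -= -2·R1 → [0,0,2,-2]
  R3 -= 2·R1 → [0,0,6,-3]
  R3 -= 3·R2 → [0,0,0,3]

L=[[1,0,0,0],[4,1,0,0],[-4,-2,1,0],[3,2,3,1]] U=[[-2,0,1,1],[0,-2,-4,4],[0,0,2,-2],[0,0,0,3]]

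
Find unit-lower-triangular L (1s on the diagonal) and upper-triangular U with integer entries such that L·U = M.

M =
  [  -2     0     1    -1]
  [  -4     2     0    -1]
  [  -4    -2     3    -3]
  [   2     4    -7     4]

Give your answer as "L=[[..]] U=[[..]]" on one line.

  R1 -= 2·R0 → [0,2,-2,1]
  R2 -= 2·R0 → [0,-2,1,-1]
  R3 -= -1·R0 → [0,4,-6,3]
  R2 -= -1·R1 → [0,0,-1,0]
  R3 -= 2·R1 → [0,0,-2,1]
  R3 -= 2·R2 → [0,0,0,1]

L=[[1,0,0,0],[2,1,0,0],[2,-1,1,0],[-1,2,2,1]] U=[[-2,0,1,-1],[0,2,-2,1],[0,0,-1,0],[0,0,0,1]]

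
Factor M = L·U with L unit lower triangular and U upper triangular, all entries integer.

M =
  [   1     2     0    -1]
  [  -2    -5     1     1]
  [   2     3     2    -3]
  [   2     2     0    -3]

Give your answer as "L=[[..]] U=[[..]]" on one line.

  row1 -= -2·row0 → [0,-1,1,-1]
  row2 -= 2·row0 → [0,-1,2,-1]
  row3 -= 2·row0 → [0,-2,0,-1]
  row2 -= 1·row1 → [0,0,1,0]
  row3 -= 2·row1 → [0,0,-2,1]
  row3 -= -2·row2 → [0,0,0,1]

L=[[1,0,0,0],[-2,1,0,0],[2,1,1,0],[2,2,-2,1]] U=[[1,2,0,-1],[0,-1,1,-1],[0,0,1,0],[0,0,0,1]]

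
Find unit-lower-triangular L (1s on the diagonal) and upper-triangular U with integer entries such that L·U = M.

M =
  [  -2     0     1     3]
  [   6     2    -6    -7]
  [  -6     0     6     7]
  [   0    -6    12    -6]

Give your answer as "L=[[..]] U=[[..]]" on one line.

L=[[1,0,0,0],[-3,1,0,0],[3,0,1,0],[0,-3,1,1]] U=[[-2,0,1,3],[0,2,-3,2],[0,0,3,-2],[0,0,0,2]]

  row1 -= -3·row0 → [0,2,-3,2]
  row2 -= 3·row0 → [0,0,3,-2]
  row3 -= 0·row0 → [0,-6,12,-6]
  row2 -= 0·row1 → [0,0,3,-2]
  row3 -= -3·row1 → [0,0,3,0]
  row3 -= 1·row2 → [0,0,0,2]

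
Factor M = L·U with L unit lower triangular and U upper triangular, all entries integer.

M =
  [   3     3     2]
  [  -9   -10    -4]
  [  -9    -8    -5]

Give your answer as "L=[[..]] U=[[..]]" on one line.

  R1 -= -3·R0 → [0,-1,2]
  R2 -= -3·R0 → [0,1,1]
  R2 -= -1·R1 → [0,0,3]

L=[[1,0,0],[-3,1,0],[-3,-1,1]] U=[[3,3,2],[0,-1,2],[0,0,3]]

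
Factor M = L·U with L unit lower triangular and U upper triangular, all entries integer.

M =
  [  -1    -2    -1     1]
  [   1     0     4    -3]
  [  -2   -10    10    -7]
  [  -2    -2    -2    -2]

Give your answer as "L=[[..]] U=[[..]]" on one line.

  R1 -= -1·R0 → [0,-2,3,-2]
  R2 -= 2·R0 → [0,-6,12,-9]
  R3 -= 2·R0 → [0,2,0,-4]
  R2 -= 3·R1 → [0,0,3,-3]
  R3 -= -1·R1 → [0,0,3,-6]
  R3 -= 1·R2 → [0,0,0,-3]

L=[[1,0,0,0],[-1,1,0,0],[2,3,1,0],[2,-1,1,1]] U=[[-1,-2,-1,1],[0,-2,3,-2],[0,0,3,-3],[0,0,0,-3]]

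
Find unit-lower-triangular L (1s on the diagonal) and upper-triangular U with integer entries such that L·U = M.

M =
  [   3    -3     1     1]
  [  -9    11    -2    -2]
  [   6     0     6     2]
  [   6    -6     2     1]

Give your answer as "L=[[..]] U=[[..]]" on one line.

  row1 -= -3·row0 → [0,2,1,1]
  row2 -= 2·row0 → [0,6,4,0]
  row3 -= 2·row0 → [0,0,0,-1]
  row2 -= 3·row1 → [0,0,1,-3]
  row3 -= 0·row1 → [0,0,0,-1]
  row3 -= 0·row2 → [0,0,0,-1]

L=[[1,0,0,0],[-3,1,0,0],[2,3,1,0],[2,0,0,1]] U=[[3,-3,1,1],[0,2,1,1],[0,0,1,-3],[0,0,0,-1]]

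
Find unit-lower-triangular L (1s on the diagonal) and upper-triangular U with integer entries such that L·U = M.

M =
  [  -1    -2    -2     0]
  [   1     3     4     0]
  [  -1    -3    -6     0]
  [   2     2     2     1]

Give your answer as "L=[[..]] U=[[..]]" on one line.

L=[[1,0,0,0],[-1,1,0,0],[1,-1,1,0],[-2,-2,-1,1]] U=[[-1,-2,-2,0],[0,1,2,0],[0,0,-2,0],[0,0,0,1]]

  r1 -= -1·r0 → [0,1,2,0]
  r2 -= 1·r0 → [0,-1,-4,0]
  r3 -= -2·r0 → [0,-2,-2,1]
  r2 -= -1·r1 → [0,0,-2,0]
  r3 -= -2·r1 → [0,0,2,1]
  r3 -= -1·r2 → [0,0,0,1]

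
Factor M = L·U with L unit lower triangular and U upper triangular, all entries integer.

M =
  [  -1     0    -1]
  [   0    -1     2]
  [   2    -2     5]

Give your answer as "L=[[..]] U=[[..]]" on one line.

  R1 -= 0·R0 → [0,-1,2]
  R2 -= -2·R0 → [0,-2,3]
  R2 -= 2·R1 → [0,0,-1]

L=[[1,0,0],[0,1,0],[-2,2,1]] U=[[-1,0,-1],[0,-1,2],[0,0,-1]]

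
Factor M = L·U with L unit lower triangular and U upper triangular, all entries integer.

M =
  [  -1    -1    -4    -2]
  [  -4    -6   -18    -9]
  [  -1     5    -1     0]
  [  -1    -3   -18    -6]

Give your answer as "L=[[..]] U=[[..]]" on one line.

L=[[1,0,0,0],[4,1,0,0],[1,-3,1,0],[1,1,4,1]] U=[[-1,-1,-4,-2],[0,-2,-2,-1],[0,0,-3,-1],[0,0,0,1]]

  r1 -= 4·r0 → [0,-2,-2,-1]
  r2 -= 1·r0 → [0,6,3,2]
  r3 -= 1·r0 → [0,-2,-14,-4]
  r2 -= -3·r1 → [0,0,-3,-1]
  r3 -= 1·r1 → [0,0,-12,-3]
  r3 -= 4·r2 → [0,0,0,1]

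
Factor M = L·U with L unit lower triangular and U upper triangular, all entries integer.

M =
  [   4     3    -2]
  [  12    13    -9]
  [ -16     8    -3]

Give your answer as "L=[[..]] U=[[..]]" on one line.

  row1 -= 3·row0 → [0,4,-3]
  row2 -= -4·row0 → [0,20,-11]
  row2 -= 5·row1 → [0,0,4]

L=[[1,0,0],[3,1,0],[-4,5,1]] U=[[4,3,-2],[0,4,-3],[0,0,4]]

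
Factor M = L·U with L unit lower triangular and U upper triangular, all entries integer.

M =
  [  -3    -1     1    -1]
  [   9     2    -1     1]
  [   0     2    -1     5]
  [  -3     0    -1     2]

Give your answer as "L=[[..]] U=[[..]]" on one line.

L=[[1,0,0,0],[-3,1,0,0],[0,-2,1,0],[1,-1,0,1]] U=[[-3,-1,1,-1],[0,-1,2,-2],[0,0,3,1],[0,0,0,1]]

  R1 -= -3·R0 → [0,-1,2,-2]
  R2 -= 0·R0 → [0,2,-1,5]
  R3 -= 1·R0 → [0,1,-2,3]
  R2 -= -2·R1 → [0,0,3,1]
  R3 -= -1·R1 → [0,0,0,1]
  R3 -= 0·R2 → [0,0,0,1]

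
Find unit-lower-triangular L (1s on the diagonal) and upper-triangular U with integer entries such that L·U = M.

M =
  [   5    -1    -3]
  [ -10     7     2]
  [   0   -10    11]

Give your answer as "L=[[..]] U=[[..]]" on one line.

L=[[1,0,0],[-2,1,0],[0,-2,1]] U=[[5,-1,-3],[0,5,-4],[0,0,3]]

  r1 -= -2·r0 → [0,5,-4]
  r2 -= 0·r0 → [0,-10,11]
  r2 -= -2·r1 → [0,0,3]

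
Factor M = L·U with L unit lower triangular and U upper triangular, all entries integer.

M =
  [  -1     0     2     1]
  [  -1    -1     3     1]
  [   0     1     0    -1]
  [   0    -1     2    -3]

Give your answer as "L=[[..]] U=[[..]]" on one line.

  r1 -= 1·r0 → [0,-1,1,0]
  r2 -= 0·r0 → [0,1,0,-1]
  r3 -= 0·r0 → [0,-1,2,-3]
  r2 -= -1·r1 → [0,0,1,-1]
  r3 -= 1·r1 → [0,0,1,-3]
  r3 -= 1·r2 → [0,0,0,-2]

L=[[1,0,0,0],[1,1,0,0],[0,-1,1,0],[0,1,1,1]] U=[[-1,0,2,1],[0,-1,1,0],[0,0,1,-1],[0,0,0,-2]]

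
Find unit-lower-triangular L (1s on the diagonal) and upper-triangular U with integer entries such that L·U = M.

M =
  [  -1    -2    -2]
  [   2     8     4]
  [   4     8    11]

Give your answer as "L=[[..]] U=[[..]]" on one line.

  row1 -= -2·row0 → [0,4,0]
  row2 -= -4·row0 → [0,0,3]
  row2 -= 0·row1 → [0,0,3]

L=[[1,0,0],[-2,1,0],[-4,0,1]] U=[[-1,-2,-2],[0,4,0],[0,0,3]]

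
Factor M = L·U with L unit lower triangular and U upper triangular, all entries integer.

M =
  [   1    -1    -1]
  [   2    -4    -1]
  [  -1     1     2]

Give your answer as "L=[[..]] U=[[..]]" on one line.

  row1 -= 2·row0 → [0,-2,1]
  row2 -= -1·row0 → [0,0,1]
  row2 -= 0·row1 → [0,0,1]

L=[[1,0,0],[2,1,0],[-1,0,1]] U=[[1,-1,-1],[0,-2,1],[0,0,1]]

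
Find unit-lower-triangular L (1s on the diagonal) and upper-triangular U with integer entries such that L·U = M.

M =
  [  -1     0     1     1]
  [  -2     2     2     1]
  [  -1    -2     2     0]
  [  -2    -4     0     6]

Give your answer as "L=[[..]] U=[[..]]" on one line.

  row1 -= 2·row0 → [0,2,0,-1]
  row2 -= 1·row0 → [0,-2,1,-1]
  row3 -= 2·row0 → [0,-4,-2,4]
  row2 -= -1·row1 → [0,0,1,-2]
  row3 -= -2·row1 → [0,0,-2,2]
  row3 -= -2·row2 → [0,0,0,-2]

L=[[1,0,0,0],[2,1,0,0],[1,-1,1,0],[2,-2,-2,1]] U=[[-1,0,1,1],[0,2,0,-1],[0,0,1,-2],[0,0,0,-2]]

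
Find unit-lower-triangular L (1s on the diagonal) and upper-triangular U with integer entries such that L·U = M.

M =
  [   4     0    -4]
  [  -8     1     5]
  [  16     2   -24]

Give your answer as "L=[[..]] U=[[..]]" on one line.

  r1 -= -2·r0 → [0,1,-3]
  r2 -= 4·r0 → [0,2,-8]
  r2 -= 2·r1 → [0,0,-2]

L=[[1,0,0],[-2,1,0],[4,2,1]] U=[[4,0,-4],[0,1,-3],[0,0,-2]]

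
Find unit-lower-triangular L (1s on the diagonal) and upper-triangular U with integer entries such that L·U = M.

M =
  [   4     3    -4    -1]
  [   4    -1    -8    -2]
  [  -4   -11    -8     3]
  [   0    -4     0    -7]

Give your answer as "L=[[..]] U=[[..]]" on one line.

L=[[1,0,0,0],[1,1,0,0],[-1,2,1,0],[0,1,-1,1]] U=[[4,3,-4,-1],[0,-4,-4,-1],[0,0,-4,4],[0,0,0,-2]]

  R1 -= 1·R0 → [0,-4,-4,-1]
  R2 -= -1·R0 → [0,-8,-12,2]
  R3 -= 0·R0 → [0,-4,0,-7]
  R2 -= 2·R1 → [0,0,-4,4]
  R3 -= 1·R1 → [0,0,4,-6]
  R3 -= -1·R2 → [0,0,0,-2]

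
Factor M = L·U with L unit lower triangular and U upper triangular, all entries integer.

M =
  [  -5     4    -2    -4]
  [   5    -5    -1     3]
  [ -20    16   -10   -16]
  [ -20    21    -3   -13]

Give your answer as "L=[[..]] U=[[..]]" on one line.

L=[[1,0,0,0],[-1,1,0,0],[4,0,1,0],[4,-5,5,1]] U=[[-5,4,-2,-4],[0,-1,-3,-1],[0,0,-2,0],[0,0,0,-2]]

  row1 -= -1·row0 → [0,-1,-3,-1]
  row2 -= 4·row0 → [0,0,-2,0]
  row3 -= 4·row0 → [0,5,5,3]
  row2 -= 0·row1 → [0,0,-2,0]
  row3 -= -5·row1 → [0,0,-10,-2]
  row3 -= 5·row2 → [0,0,0,-2]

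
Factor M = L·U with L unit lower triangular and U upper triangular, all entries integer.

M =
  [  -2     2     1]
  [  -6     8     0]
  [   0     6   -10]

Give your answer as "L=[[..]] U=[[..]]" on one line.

L=[[1,0,0],[3,1,0],[0,3,1]] U=[[-2,2,1],[0,2,-3],[0,0,-1]]

  r1 -= 3·r0 → [0,2,-3]
  r2 -= 0·r0 → [0,6,-10]
  r2 -= 3·r1 → [0,0,-1]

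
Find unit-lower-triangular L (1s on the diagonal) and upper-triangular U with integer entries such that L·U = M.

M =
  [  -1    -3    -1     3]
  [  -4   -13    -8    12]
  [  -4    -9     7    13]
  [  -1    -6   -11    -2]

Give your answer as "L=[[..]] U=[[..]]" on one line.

L=[[1,0,0,0],[4,1,0,0],[4,-3,1,0],[1,3,-2,1]] U=[[-1,-3,-1,3],[0,-1,-4,0],[0,0,-1,1],[0,0,0,-3]]

  r1 -= 4·r0 → [0,-1,-4,0]
  r2 -= 4·r0 → [0,3,11,1]
  r3 -= 1·r0 → [0,-3,-10,-5]
  r2 -= -3·r1 → [0,0,-1,1]
  r3 -= 3·r1 → [0,0,2,-5]
  r3 -= -2·r2 → [0,0,0,-3]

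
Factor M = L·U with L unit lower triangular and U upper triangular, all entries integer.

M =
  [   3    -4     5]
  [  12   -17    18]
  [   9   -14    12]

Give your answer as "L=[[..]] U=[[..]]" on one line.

  R1 -= 4·R0 → [0,-1,-2]
  R2 -= 3·R0 → [0,-2,-3]
  R2 -= 2·R1 → [0,0,1]

L=[[1,0,0],[4,1,0],[3,2,1]] U=[[3,-4,5],[0,-1,-2],[0,0,1]]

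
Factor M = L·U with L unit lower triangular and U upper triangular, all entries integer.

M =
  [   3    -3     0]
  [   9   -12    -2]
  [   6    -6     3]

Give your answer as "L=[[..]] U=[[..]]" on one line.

  r1 -= 3·r0 → [0,-3,-2]
  r2 -= 2·r0 → [0,0,3]
  r2 -= 0·r1 → [0,0,3]

L=[[1,0,0],[3,1,0],[2,0,1]] U=[[3,-3,0],[0,-3,-2],[0,0,3]]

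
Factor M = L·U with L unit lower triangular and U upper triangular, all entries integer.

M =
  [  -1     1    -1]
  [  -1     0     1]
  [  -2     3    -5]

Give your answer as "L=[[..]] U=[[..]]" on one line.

  r1 -= 1·r0 → [0,-1,2]
  r2 -= 2·r0 → [0,1,-3]
  r2 -= -1·r1 → [0,0,-1]

L=[[1,0,0],[1,1,0],[2,-1,1]] U=[[-1,1,-1],[0,-1,2],[0,0,-1]]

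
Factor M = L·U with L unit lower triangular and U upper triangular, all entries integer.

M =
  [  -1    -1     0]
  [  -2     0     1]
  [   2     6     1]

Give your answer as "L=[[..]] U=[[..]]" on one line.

L=[[1,0,0],[2,1,0],[-2,2,1]] U=[[-1,-1,0],[0,2,1],[0,0,-1]]

  R1 -= 2·R0 → [0,2,1]
  R2 -= -2·R0 → [0,4,1]
  R2 -= 2·R1 → [0,0,-1]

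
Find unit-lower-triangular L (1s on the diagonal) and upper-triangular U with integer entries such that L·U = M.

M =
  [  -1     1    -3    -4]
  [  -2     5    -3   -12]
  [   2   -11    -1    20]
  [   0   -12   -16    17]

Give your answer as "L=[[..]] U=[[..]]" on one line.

L=[[1,0,0,0],[2,1,0,0],[-2,-3,1,0],[0,-4,-2,1]] U=[[-1,1,-3,-4],[0,3,3,-4],[0,0,2,0],[0,0,0,1]]

  R1 -= 2·R0 → [0,3,3,-4]
  R2 -= -2·R0 → [0,-9,-7,12]
  R3 -= 0·R0 → [0,-12,-16,17]
  R2 -= -3·R1 → [0,0,2,0]
  R3 -= -4·R1 → [0,0,-4,1]
  R3 -= -2·R2 → [0,0,0,1]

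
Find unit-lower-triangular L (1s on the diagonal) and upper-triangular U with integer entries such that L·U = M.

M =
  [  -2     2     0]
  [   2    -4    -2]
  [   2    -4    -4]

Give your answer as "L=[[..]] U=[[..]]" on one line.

L=[[1,0,0],[-1,1,0],[-1,1,1]] U=[[-2,2,0],[0,-2,-2],[0,0,-2]]

  R1 -= -1·R0 → [0,-2,-2]
  R2 -= -1·R0 → [0,-2,-4]
  R2 -= 1·R1 → [0,0,-2]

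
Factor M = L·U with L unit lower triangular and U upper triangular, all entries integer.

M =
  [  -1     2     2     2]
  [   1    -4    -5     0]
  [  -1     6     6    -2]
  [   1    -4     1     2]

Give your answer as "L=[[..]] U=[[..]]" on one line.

L=[[1,0,0,0],[-1,1,0,0],[1,-2,1,0],[-1,1,-3,1]] U=[[-1,2,2,2],[0,-2,-3,2],[0,0,-2,0],[0,0,0,2]]

  R1 -= -1·R0 → [0,-2,-3,2]
  R2 -= 1·R0 → [0,4,4,-4]
  R3 -= -1·R0 → [0,-2,3,4]
  R2 -= -2·R1 → [0,0,-2,0]
  R3 -= 1·R1 → [0,0,6,2]
  R3 -= -3·R2 → [0,0,0,2]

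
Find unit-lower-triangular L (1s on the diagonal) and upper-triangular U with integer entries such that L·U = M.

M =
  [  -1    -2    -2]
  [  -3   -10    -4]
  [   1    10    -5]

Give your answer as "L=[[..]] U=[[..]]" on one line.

  R1 -= 3·R0 → [0,-4,2]
  R2 -= -1·R0 → [0,8,-7]
  R2 -= -2·R1 → [0,0,-3]

L=[[1,0,0],[3,1,0],[-1,-2,1]] U=[[-1,-2,-2],[0,-4,2],[0,0,-3]]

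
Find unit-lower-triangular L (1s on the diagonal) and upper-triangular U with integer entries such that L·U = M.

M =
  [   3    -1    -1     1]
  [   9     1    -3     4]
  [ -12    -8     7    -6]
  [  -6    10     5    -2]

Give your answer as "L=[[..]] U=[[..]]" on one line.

L=[[1,0,0,0],[3,1,0,0],[-4,-3,1,0],[-2,2,1,1]] U=[[3,-1,-1,1],[0,4,0,1],[0,0,3,1],[0,0,0,-3]]

  row1 -= 3·row0 → [0,4,0,1]
  row2 -= -4·row0 → [0,-12,3,-2]
  row3 -= -2·row0 → [0,8,3,0]
  row2 -= -3·row1 → [0,0,3,1]
  row3 -= 2·row1 → [0,0,3,-2]
  row3 -= 1·row2 → [0,0,0,-3]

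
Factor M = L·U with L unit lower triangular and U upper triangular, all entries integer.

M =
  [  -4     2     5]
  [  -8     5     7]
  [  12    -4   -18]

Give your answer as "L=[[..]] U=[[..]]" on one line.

L=[[1,0,0],[2,1,0],[-3,2,1]] U=[[-4,2,5],[0,1,-3],[0,0,3]]

  row1 -= 2·row0 → [0,1,-3]
  row2 -= -3·row0 → [0,2,-3]
  row2 -= 2·row1 → [0,0,3]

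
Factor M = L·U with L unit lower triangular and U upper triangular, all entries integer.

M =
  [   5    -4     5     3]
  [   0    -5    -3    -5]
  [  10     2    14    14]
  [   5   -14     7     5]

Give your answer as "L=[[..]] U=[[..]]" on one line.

L=[[1,0,0,0],[0,1,0,0],[2,-2,1,0],[1,2,-4,1]] U=[[5,-4,5,3],[0,-5,-3,-5],[0,0,-2,-2],[0,0,0,4]]

  row1 -= 0·row0 → [0,-5,-3,-5]
  row2 -= 2·row0 → [0,10,4,8]
  row3 -= 1·row0 → [0,-10,2,2]
  row2 -= -2·row1 → [0,0,-2,-2]
  row3 -= 2·row1 → [0,0,8,12]
  row3 -= -4·row2 → [0,0,0,4]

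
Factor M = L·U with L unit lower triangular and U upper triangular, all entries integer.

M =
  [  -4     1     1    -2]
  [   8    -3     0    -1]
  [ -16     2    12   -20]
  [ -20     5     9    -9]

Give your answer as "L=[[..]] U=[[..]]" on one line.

L=[[1,0,0,0],[-2,1,0,0],[4,2,1,0],[5,0,1,1]] U=[[-4,1,1,-2],[0,-1,2,-5],[0,0,4,-2],[0,0,0,3]]

  R1 -= -2·R0 → [0,-1,2,-5]
  R2 -= 4·R0 → [0,-2,8,-12]
  R3 -= 5·R0 → [0,0,4,1]
  R2 -= 2·R1 → [0,0,4,-2]
  R3 -= 0·R1 → [0,0,4,1]
  R3 -= 1·R2 → [0,0,0,3]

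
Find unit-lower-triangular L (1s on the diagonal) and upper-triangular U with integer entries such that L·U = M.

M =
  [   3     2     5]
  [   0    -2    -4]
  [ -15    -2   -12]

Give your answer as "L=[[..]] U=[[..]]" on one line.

  R1 -= 0·R0 → [0,-2,-4]
  R2 -= -5·R0 → [0,8,13]
  R2 -= -4·R1 → [0,0,-3]

L=[[1,0,0],[0,1,0],[-5,-4,1]] U=[[3,2,5],[0,-2,-4],[0,0,-3]]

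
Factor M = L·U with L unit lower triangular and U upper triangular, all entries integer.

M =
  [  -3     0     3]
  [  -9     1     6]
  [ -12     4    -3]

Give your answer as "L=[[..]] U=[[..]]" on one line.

L=[[1,0,0],[3,1,0],[4,4,1]] U=[[-3,0,3],[0,1,-3],[0,0,-3]]

  row1 -= 3·row0 → [0,1,-3]
  row2 -= 4·row0 → [0,4,-15]
  row2 -= 4·row1 → [0,0,-3]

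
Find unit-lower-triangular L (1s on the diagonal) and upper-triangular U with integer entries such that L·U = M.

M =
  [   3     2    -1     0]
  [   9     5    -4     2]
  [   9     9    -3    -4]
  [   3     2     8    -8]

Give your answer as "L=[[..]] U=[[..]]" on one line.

  R1 -= 3·R0 → [0,-1,-1,2]
  R2 -= 3·R0 → [0,3,0,-4]
  R3 -= 1·R0 → [0,0,9,-8]
  R2 -= -3·R1 → [0,0,-3,2]
  R3 -= 0·R1 → [0,0,9,-8]
  R3 -= -3·R2 → [0,0,0,-2]

L=[[1,0,0,0],[3,1,0,0],[3,-3,1,0],[1,0,-3,1]] U=[[3,2,-1,0],[0,-1,-1,2],[0,0,-3,2],[0,0,0,-2]]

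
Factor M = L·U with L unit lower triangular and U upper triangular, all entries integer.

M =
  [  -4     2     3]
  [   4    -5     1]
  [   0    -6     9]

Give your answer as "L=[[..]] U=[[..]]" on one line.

  R1 -= -1·R0 → [0,-3,4]
  R2 -= 0·R0 → [0,-6,9]
  R2 -= 2·R1 → [0,0,1]

L=[[1,0,0],[-1,1,0],[0,2,1]] U=[[-4,2,3],[0,-3,4],[0,0,1]]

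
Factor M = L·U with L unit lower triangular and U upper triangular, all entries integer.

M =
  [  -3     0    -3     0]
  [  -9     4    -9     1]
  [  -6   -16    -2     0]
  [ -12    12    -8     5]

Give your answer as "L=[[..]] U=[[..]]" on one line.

  R1 -= 3·R0 → [0,4,0,1]
  R2 -= 2·R0 → [0,-16,4,0]
  R3 -= 4·R0 → [0,12,4,5]
  R2 -= -4·R1 → [0,0,4,4]
  R3 -= 3·R1 → [0,0,4,2]
  R3 -= 1·R2 → [0,0,0,-2]

L=[[1,0,0,0],[3,1,0,0],[2,-4,1,0],[4,3,1,1]] U=[[-3,0,-3,0],[0,4,0,1],[0,0,4,4],[0,0,0,-2]]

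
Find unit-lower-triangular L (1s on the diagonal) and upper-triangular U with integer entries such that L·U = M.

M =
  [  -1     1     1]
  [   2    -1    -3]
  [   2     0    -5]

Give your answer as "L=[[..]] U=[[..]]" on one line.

  r1 -= -2·r0 → [0,1,-1]
  r2 -= -2·r0 → [0,2,-3]
  r2 -= 2·r1 → [0,0,-1]

L=[[1,0,0],[-2,1,0],[-2,2,1]] U=[[-1,1,1],[0,1,-1],[0,0,-1]]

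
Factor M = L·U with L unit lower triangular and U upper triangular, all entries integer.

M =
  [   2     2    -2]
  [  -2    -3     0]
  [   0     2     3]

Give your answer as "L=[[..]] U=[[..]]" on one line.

  r1 -= -1·r0 → [0,-1,-2]
  r2 -= 0·r0 → [0,2,3]
  r2 -= -2·r1 → [0,0,-1]

L=[[1,0,0],[-1,1,0],[0,-2,1]] U=[[2,2,-2],[0,-1,-2],[0,0,-1]]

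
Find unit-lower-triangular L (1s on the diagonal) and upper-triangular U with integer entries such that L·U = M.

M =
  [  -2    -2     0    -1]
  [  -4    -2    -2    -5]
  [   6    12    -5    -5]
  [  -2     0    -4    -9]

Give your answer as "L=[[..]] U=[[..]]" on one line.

L=[[1,0,0,0],[2,1,0,0],[-3,3,1,0],[1,1,-2,1]] U=[[-2,-2,0,-1],[0,2,-2,-3],[0,0,1,1],[0,0,0,-3]]

  R1 -= 2·R0 → [0,2,-2,-3]
  R2 -= -3·R0 → [0,6,-5,-8]
  R3 -= 1·R0 → [0,2,-4,-8]
  R2 -= 3·R1 → [0,0,1,1]
  R3 -= 1·R1 → [0,0,-2,-5]
  R3 -= -2·R2 → [0,0,0,-3]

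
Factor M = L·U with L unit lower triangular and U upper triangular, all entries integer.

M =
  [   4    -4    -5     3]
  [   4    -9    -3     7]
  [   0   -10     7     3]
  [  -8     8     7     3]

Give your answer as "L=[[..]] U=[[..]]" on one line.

  row1 -= 1·row0 → [0,-5,2,4]
  row2 -= 0·row0 → [0,-10,7,3]
  row3 -= -2·row0 → [0,0,-3,9]
  row2 -= 2·row1 → [0,0,3,-5]
  row3 -= 0·row1 → [0,0,-3,9]
  row3 -= -1·row2 → [0,0,0,4]

L=[[1,0,0,0],[1,1,0,0],[0,2,1,0],[-2,0,-1,1]] U=[[4,-4,-5,3],[0,-5,2,4],[0,0,3,-5],[0,0,0,4]]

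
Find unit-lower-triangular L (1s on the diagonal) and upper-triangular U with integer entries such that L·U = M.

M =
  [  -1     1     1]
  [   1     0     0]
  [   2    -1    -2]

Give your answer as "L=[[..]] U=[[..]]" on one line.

  R1 -= -1·R0 → [0,1,1]
  R2 -= -2·R0 → [0,1,0]
  R2 -= 1·R1 → [0,0,-1]

L=[[1,0,0],[-1,1,0],[-2,1,1]] U=[[-1,1,1],[0,1,1],[0,0,-1]]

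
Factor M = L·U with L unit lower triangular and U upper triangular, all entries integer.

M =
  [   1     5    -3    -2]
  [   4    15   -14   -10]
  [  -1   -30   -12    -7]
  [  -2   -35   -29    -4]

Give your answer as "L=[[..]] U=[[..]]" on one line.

  row1 -= 4·row0 → [0,-5,-2,-2]
  row2 -= -1·row0 → [0,-25,-15,-9]
  row3 -= -2·row0 → [0,-25,-35,-8]
  row2 -= 5·row1 → [0,0,-5,1]
  row3 -= 5·row1 → [0,0,-25,2]
  row3 -= 5·row2 → [0,0,0,-3]

L=[[1,0,0,0],[4,1,0,0],[-1,5,1,0],[-2,5,5,1]] U=[[1,5,-3,-2],[0,-5,-2,-2],[0,0,-5,1],[0,0,0,-3]]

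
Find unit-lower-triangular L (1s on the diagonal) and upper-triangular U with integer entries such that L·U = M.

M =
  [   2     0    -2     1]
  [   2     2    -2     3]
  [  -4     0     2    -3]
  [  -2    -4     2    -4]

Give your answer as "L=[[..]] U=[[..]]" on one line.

  R1 -= 1·R0 → [0,2,0,2]
  R2 -= -2·R0 → [0,0,-2,-1]
  R3 -= -1·R0 → [0,-4,0,-3]
  R2 -= 0·R1 → [0,0,-2,-1]
  R3 -= -2·R1 → [0,0,0,1]
  R3 -= 0·R2 → [0,0,0,1]

L=[[1,0,0,0],[1,1,0,0],[-2,0,1,0],[-1,-2,0,1]] U=[[2,0,-2,1],[0,2,0,2],[0,0,-2,-1],[0,0,0,1]]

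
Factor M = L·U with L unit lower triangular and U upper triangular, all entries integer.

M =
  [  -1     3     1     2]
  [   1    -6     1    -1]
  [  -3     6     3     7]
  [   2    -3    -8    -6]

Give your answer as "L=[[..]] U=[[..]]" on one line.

  row1 -= -1·row0 → [0,-3,2,1]
  row2 -= 3·row0 → [0,-3,0,1]
  row3 -= -2·row0 → [0,3,-6,-2]
  row2 -= 1·row1 → [0,0,-2,0]
  row3 -= -1·row1 → [0,0,-4,-1]
  row3 -= 2·row2 → [0,0,0,-1]

L=[[1,0,0,0],[-1,1,0,0],[3,1,1,0],[-2,-1,2,1]] U=[[-1,3,1,2],[0,-3,2,1],[0,0,-2,0],[0,0,0,-1]]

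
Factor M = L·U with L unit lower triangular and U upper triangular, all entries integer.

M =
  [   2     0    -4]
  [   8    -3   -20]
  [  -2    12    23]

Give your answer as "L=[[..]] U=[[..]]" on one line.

  row1 -= 4·row0 → [0,-3,-4]
  row2 -= -1·row0 → [0,12,19]
  row2 -= -4·row1 → [0,0,3]

L=[[1,0,0],[4,1,0],[-1,-4,1]] U=[[2,0,-4],[0,-3,-4],[0,0,3]]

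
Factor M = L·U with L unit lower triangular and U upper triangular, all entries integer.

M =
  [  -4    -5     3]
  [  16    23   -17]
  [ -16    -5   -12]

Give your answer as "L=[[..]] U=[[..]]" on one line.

L=[[1,0,0],[-4,1,0],[4,5,1]] U=[[-4,-5,3],[0,3,-5],[0,0,1]]

  R1 -= -4·R0 → [0,3,-5]
  R2 -= 4·R0 → [0,15,-24]
  R2 -= 5·R1 → [0,0,1]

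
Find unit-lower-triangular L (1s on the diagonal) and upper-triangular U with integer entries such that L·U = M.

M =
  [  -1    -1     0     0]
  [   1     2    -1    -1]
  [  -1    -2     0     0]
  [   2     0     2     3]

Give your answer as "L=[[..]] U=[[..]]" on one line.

  r1 -= -1·r0 → [0,1,-1,-1]
  r2 -= 1·r0 → [0,-1,0,0]
  r3 -= -2·r0 → [0,-2,2,3]
  r2 -= -1·r1 → [0,0,-1,-1]
  r3 -= -2·r1 → [0,0,0,1]
  r3 -= 0·r2 → [0,0,0,1]

L=[[1,0,0,0],[-1,1,0,0],[1,-1,1,0],[-2,-2,0,1]] U=[[-1,-1,0,0],[0,1,-1,-1],[0,0,-1,-1],[0,0,0,1]]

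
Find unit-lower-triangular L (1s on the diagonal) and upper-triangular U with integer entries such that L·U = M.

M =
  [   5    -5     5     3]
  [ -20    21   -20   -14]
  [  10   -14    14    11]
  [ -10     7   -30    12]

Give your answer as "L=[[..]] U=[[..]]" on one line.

L=[[1,0,0,0],[-4,1,0,0],[2,-4,1,0],[-2,-3,-5,1]] U=[[5,-5,5,3],[0,1,0,-2],[0,0,4,-3],[0,0,0,-3]]

  R1 -= -4·R0 → [0,1,0,-2]
  R2 -= 2·R0 → [0,-4,4,5]
  R3 -= -2·R0 → [0,-3,-20,18]
  R2 -= -4·R1 → [0,0,4,-3]
  R3 -= -3·R1 → [0,0,-20,12]
  R3 -= -5·R2 → [0,0,0,-3]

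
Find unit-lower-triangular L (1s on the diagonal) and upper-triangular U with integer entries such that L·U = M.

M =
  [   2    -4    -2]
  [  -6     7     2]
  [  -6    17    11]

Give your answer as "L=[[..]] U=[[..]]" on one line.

  R1 -= -3·R0 → [0,-5,-4]
  R2 -= -3·R0 → [0,5,5]
  R2 -= -1·R1 → [0,0,1]

L=[[1,0,0],[-3,1,0],[-3,-1,1]] U=[[2,-4,-2],[0,-5,-4],[0,0,1]]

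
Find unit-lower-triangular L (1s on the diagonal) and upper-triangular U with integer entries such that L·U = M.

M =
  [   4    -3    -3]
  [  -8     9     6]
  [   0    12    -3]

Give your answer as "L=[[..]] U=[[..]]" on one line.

L=[[1,0,0],[-2,1,0],[0,4,1]] U=[[4,-3,-3],[0,3,0],[0,0,-3]]

  row1 -= -2·row0 → [0,3,0]
  row2 -= 0·row0 → [0,12,-3]
  row2 -= 4·row1 → [0,0,-3]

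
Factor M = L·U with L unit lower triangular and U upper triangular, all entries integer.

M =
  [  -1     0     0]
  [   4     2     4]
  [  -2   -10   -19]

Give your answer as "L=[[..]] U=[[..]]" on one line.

L=[[1,0,0],[-4,1,0],[2,-5,1]] U=[[-1,0,0],[0,2,4],[0,0,1]]

  R1 -= -4·R0 → [0,2,4]
  R2 -= 2·R0 → [0,-10,-19]
  R2 -= -5·R1 → [0,0,1]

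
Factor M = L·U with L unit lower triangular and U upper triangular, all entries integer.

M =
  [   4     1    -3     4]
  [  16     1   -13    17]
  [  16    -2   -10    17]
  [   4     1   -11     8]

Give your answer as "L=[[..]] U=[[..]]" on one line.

L=[[1,0,0,0],[4,1,0,0],[4,2,1,0],[1,0,-2,1]] U=[[4,1,-3,4],[0,-3,-1,1],[0,0,4,-1],[0,0,0,2]]

  R1 -= 4·R0 → [0,-3,-1,1]
  R2 -= 4·R0 → [0,-6,2,1]
  R3 -= 1·R0 → [0,0,-8,4]
  R2 -= 2·R1 → [0,0,4,-1]
  R3 -= 0·R1 → [0,0,-8,4]
  R3 -= -2·R2 → [0,0,0,2]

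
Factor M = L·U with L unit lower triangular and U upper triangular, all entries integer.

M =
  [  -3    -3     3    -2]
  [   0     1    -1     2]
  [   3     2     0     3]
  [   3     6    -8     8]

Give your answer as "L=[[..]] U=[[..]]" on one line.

L=[[1,0,0,0],[0,1,0,0],[-1,-1,1,0],[-1,3,-1,1]] U=[[-3,-3,3,-2],[0,1,-1,2],[0,0,2,3],[0,0,0,3]]

  row1 -= 0·row0 → [0,1,-1,2]
  row2 -= -1·row0 → [0,-1,3,1]
  row3 -= -1·row0 → [0,3,-5,6]
  row2 -= -1·row1 → [0,0,2,3]
  row3 -= 3·row1 → [0,0,-2,0]
  row3 -= -1·row2 → [0,0,0,3]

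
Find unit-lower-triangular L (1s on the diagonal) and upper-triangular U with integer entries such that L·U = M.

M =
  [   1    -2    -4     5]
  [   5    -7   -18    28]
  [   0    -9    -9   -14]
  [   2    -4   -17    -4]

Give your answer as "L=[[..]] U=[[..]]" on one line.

  r1 -= 5·r0 → [0,3,2,3]
  r2 -= 0·r0 → [0,-9,-9,-14]
  r3 -= 2·r0 → [0,0,-9,-14]
  r2 -= -3·r1 → [0,0,-3,-5]
  r3 -= 0·r1 → [0,0,-9,-14]
  r3 -= 3·r2 → [0,0,0,1]

L=[[1,0,0,0],[5,1,0,0],[0,-3,1,0],[2,0,3,1]] U=[[1,-2,-4,5],[0,3,2,3],[0,0,-3,-5],[0,0,0,1]]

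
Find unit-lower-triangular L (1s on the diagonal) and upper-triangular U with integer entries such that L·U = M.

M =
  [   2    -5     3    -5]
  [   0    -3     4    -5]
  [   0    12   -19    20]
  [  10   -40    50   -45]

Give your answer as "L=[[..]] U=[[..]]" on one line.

  r1 -= 0·r0 → [0,-3,4,-5]
  r2 -= 0·r0 → [0,12,-19,20]
  r3 -= 5·r0 → [0,-15,35,-20]
  r2 -= -4·r1 → [0,0,-3,0]
  r3 -= 5·r1 → [0,0,15,5]
  r3 -= -5·r2 → [0,0,0,5]

L=[[1,0,0,0],[0,1,0,0],[0,-4,1,0],[5,5,-5,1]] U=[[2,-5,3,-5],[0,-3,4,-5],[0,0,-3,0],[0,0,0,5]]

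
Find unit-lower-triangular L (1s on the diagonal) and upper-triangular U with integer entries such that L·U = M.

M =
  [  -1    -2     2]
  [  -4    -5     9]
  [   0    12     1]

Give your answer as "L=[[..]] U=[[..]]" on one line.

  row1 -= 4·row0 → [0,3,1]
  row2 -= 0·row0 → [0,12,1]
  row2 -= 4·row1 → [0,0,-3]

L=[[1,0,0],[4,1,0],[0,4,1]] U=[[-1,-2,2],[0,3,1],[0,0,-3]]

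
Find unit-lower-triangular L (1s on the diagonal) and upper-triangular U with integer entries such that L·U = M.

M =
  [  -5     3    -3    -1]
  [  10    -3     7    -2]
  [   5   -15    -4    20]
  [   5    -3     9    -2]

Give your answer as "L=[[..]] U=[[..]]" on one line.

L=[[1,0,0,0],[-2,1,0,0],[-1,-4,1,0],[-1,0,-2,1]] U=[[-5,3,-3,-1],[0,3,1,-4],[0,0,-3,3],[0,0,0,3]]

  row1 -= -2·row0 → [0,3,1,-4]
  row2 -= -1·row0 → [0,-12,-7,19]
  row3 -= -1·row0 → [0,0,6,-3]
  row2 -= -4·row1 → [0,0,-3,3]
  row3 -= 0·row1 → [0,0,6,-3]
  row3 -= -2·row2 → [0,0,0,3]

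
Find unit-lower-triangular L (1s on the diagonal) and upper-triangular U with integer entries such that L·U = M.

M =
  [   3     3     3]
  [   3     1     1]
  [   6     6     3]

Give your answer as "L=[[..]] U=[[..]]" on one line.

L=[[1,0,0],[1,1,0],[2,0,1]] U=[[3,3,3],[0,-2,-2],[0,0,-3]]

  r1 -= 1·r0 → [0,-2,-2]
  r2 -= 2·r0 → [0,0,-3]
  r2 -= 0·r1 → [0,0,-3]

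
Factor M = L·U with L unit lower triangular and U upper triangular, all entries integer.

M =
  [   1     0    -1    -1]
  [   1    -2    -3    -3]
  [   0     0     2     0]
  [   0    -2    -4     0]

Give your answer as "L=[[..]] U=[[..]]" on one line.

L=[[1,0,0,0],[1,1,0,0],[0,0,1,0],[0,1,-1,1]] U=[[1,0,-1,-1],[0,-2,-2,-2],[0,0,2,0],[0,0,0,2]]

  row1 -= 1·row0 → [0,-2,-2,-2]
  row2 -= 0·row0 → [0,0,2,0]
  row3 -= 0·row0 → [0,-2,-4,0]
  row2 -= 0·row1 → [0,0,2,0]
  row3 -= 1·row1 → [0,0,-2,2]
  row3 -= -1·row2 → [0,0,0,2]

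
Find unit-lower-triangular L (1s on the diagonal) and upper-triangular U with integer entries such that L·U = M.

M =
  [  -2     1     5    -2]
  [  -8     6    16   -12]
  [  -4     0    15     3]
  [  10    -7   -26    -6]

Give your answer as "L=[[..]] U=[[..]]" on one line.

L=[[1,0,0,0],[4,1,0,0],[2,-1,1,0],[-5,-1,-5,1]] U=[[-2,1,5,-2],[0,2,-4,-4],[0,0,1,3],[0,0,0,-5]]

  R1 -= 4·R0 → [0,2,-4,-4]
  R2 -= 2·R0 → [0,-2,5,7]
  R3 -= -5·R0 → [0,-2,-1,-16]
  R2 -= -1·R1 → [0,0,1,3]
  R3 -= -1·R1 → [0,0,-5,-20]
  R3 -= -5·R2 → [0,0,0,-5]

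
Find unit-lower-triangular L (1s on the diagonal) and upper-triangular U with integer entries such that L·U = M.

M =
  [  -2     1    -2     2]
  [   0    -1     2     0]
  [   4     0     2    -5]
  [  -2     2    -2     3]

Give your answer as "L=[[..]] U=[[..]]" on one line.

L=[[1,0,0,0],[0,1,0,0],[-2,-2,1,0],[1,-1,1,1]] U=[[-2,1,-2,2],[0,-1,2,0],[0,0,2,-1],[0,0,0,2]]

  row1 -= 0·row0 → [0,-1,2,0]
  row2 -= -2·row0 → [0,2,-2,-1]
  row3 -= 1·row0 → [0,1,0,1]
  row2 -= -2·row1 → [0,0,2,-1]
  row3 -= -1·row1 → [0,0,2,1]
  row3 -= 1·row2 → [0,0,0,2]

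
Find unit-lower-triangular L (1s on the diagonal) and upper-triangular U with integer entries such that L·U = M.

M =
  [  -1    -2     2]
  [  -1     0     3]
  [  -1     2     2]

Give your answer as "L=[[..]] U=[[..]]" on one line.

  R1 -= 1·R0 → [0,2,1]
  R2 -= 1·R0 → [0,4,0]
  R2 -= 2·R1 → [0,0,-2]

L=[[1,0,0],[1,1,0],[1,2,1]] U=[[-1,-2,2],[0,2,1],[0,0,-2]]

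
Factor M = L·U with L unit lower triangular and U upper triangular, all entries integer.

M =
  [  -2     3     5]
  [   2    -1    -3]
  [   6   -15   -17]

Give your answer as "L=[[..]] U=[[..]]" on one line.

  R1 -= -1·R0 → [0,2,2]
  R2 -= -3·R0 → [0,-6,-2]
  R2 -= -3·R1 → [0,0,4]

L=[[1,0,0],[-1,1,0],[-3,-3,1]] U=[[-2,3,5],[0,2,2],[0,0,4]]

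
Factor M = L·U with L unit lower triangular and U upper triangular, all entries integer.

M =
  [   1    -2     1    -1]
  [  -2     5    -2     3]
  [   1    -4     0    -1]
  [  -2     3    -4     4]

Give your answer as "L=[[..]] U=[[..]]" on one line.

  R1 -= -2·R0 → [0,1,0,1]
  R2 -= 1·R0 → [0,-2,-1,0]
  R3 -= -2·R0 → [0,-1,-2,2]
  R2 -= -2·R1 → [0,0,-1,2]
  R3 -= -1·R1 → [0,0,-2,3]
  R3 -= 2·R2 → [0,0,0,-1]

L=[[1,0,0,0],[-2,1,0,0],[1,-2,1,0],[-2,-1,2,1]] U=[[1,-2,1,-1],[0,1,0,1],[0,0,-1,2],[0,0,0,-1]]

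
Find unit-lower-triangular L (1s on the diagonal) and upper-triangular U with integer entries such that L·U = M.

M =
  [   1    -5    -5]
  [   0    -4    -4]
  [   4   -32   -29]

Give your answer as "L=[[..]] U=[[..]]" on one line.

L=[[1,0,0],[0,1,0],[4,3,1]] U=[[1,-5,-5],[0,-4,-4],[0,0,3]]

  row1 -= 0·row0 → [0,-4,-4]
  row2 -= 4·row0 → [0,-12,-9]
  row2 -= 3·row1 → [0,0,3]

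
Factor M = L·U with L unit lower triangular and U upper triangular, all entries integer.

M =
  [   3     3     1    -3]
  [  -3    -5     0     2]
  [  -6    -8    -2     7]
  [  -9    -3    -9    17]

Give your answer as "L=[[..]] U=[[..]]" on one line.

L=[[1,0,0,0],[-1,1,0,0],[-2,1,1,0],[-3,-3,3,1]] U=[[3,3,1,-3],[0,-2,1,-1],[0,0,-1,2],[0,0,0,-1]]

  R1 -= -1·R0 → [0,-2,1,-1]
  R2 -= -2·R0 → [0,-2,0,1]
  R3 -= -3·R0 → [0,6,-6,8]
  R2 -= 1·R1 → [0,0,-1,2]
  R3 -= -3·R1 → [0,0,-3,5]
  R3 -= 3·R2 → [0,0,0,-1]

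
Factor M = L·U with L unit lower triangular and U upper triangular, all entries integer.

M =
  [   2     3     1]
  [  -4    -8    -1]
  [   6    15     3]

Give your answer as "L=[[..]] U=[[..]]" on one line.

  r1 -= -2·r0 → [0,-2,1]
  r2 -= 3·r0 → [0,6,0]
  r2 -= -3·r1 → [0,0,3]

L=[[1,0,0],[-2,1,0],[3,-3,1]] U=[[2,3,1],[0,-2,1],[0,0,3]]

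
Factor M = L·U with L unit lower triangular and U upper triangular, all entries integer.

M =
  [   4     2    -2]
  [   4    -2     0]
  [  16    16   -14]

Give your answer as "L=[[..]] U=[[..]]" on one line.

L=[[1,0,0],[1,1,0],[4,-2,1]] U=[[4,2,-2],[0,-4,2],[0,0,-2]]

  r1 -= 1·r0 → [0,-4,2]
  r2 -= 4·r0 → [0,8,-6]
  r2 -= -2·r1 → [0,0,-2]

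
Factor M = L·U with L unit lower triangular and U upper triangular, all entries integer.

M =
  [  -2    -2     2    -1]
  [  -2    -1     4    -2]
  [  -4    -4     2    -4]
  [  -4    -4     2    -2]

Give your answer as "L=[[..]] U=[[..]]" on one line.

L=[[1,0,0,0],[1,1,0,0],[2,0,1,0],[2,0,1,1]] U=[[-2,-2,2,-1],[0,1,2,-1],[0,0,-2,-2],[0,0,0,2]]

  R1 -= 1·R0 → [0,1,2,-1]
  R2 -= 2·R0 → [0,0,-2,-2]
  R3 -= 2·R0 → [0,0,-2,0]
  R2 -= 0·R1 → [0,0,-2,-2]
  R3 -= 0·R1 → [0,0,-2,0]
  R3 -= 1·R2 → [0,0,0,2]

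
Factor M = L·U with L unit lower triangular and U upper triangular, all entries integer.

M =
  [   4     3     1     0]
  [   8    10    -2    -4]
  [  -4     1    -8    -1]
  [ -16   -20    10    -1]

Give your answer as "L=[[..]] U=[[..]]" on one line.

L=[[1,0,0,0],[2,1,0,0],[-1,1,1,0],[-4,-2,-2,1]] U=[[4,3,1,0],[0,4,-4,-4],[0,0,-3,3],[0,0,0,-3]]

  R1 -= 2·R0 → [0,4,-4,-4]
  R2 -= -1·R0 → [0,4,-7,-1]
  R3 -= -4·R0 → [0,-8,14,-1]
  R2 -= 1·R1 → [0,0,-3,3]
  R3 -= -2·R1 → [0,0,6,-9]
  R3 -= -2·R2 → [0,0,0,-3]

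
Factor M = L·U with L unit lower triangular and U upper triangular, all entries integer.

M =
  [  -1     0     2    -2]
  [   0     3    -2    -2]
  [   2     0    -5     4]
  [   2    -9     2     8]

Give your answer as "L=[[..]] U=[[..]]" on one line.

L=[[1,0,0,0],[0,1,0,0],[-2,0,1,0],[-2,-3,0,1]] U=[[-1,0,2,-2],[0,3,-2,-2],[0,0,-1,0],[0,0,0,-2]]

  row1 -= 0·row0 → [0,3,-2,-2]
  row2 -= -2·row0 → [0,0,-1,0]
  row3 -= -2·row0 → [0,-9,6,4]
  row2 -= 0·row1 → [0,0,-1,0]
  row3 -= -3·row1 → [0,0,0,-2]
  row3 -= 0·row2 → [0,0,0,-2]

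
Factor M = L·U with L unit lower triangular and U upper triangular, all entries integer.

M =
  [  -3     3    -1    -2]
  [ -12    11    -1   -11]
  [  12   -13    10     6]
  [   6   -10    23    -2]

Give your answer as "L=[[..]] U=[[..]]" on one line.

L=[[1,0,0,0],[4,1,0,0],[-4,1,1,0],[-2,4,3,1]] U=[[-3,3,-1,-2],[0,-1,3,-3],[0,0,3,1],[0,0,0,3]]

  r1 -= 4·r0 → [0,-1,3,-3]
  r2 -= -4·r0 → [0,-1,6,-2]
  r3 -= -2·r0 → [0,-4,21,-6]
  r2 -= 1·r1 → [0,0,3,1]
  r3 -= 4·r1 → [0,0,9,6]
  r3 -= 3·r2 → [0,0,0,3]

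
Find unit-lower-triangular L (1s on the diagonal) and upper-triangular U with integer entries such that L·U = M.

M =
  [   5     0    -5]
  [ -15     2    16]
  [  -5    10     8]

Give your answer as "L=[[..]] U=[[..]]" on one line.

  R1 -= -3·R0 → [0,2,1]
  R2 -= -1·R0 → [0,10,3]
  R2 -= 5·R1 → [0,0,-2]

L=[[1,0,0],[-3,1,0],[-1,5,1]] U=[[5,0,-5],[0,2,1],[0,0,-2]]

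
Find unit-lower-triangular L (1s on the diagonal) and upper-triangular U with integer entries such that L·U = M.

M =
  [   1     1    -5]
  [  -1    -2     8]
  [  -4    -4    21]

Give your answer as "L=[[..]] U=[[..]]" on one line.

L=[[1,0,0],[-1,1,0],[-4,0,1]] U=[[1,1,-5],[0,-1,3],[0,0,1]]

  R1 -= -1·R0 → [0,-1,3]
  R2 -= -4·R0 → [0,0,1]
  R2 -= 0·R1 → [0,0,1]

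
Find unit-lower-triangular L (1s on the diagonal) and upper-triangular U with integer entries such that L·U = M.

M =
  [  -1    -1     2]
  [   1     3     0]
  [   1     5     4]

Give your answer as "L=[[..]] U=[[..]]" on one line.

L=[[1,0,0],[-1,1,0],[-1,2,1]] U=[[-1,-1,2],[0,2,2],[0,0,2]]

  r1 -= -1·r0 → [0,2,2]
  r2 -= -1·r0 → [0,4,6]
  r2 -= 2·r1 → [0,0,2]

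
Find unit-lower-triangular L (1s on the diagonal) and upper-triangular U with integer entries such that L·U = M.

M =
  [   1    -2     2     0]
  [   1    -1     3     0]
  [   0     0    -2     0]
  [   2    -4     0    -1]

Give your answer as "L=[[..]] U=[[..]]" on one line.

L=[[1,0,0,0],[1,1,0,0],[0,0,1,0],[2,0,2,1]] U=[[1,-2,2,0],[0,1,1,0],[0,0,-2,0],[0,0,0,-1]]

  row1 -= 1·row0 → [0,1,1,0]
  row2 -= 0·row0 → [0,0,-2,0]
  row3 -= 2·row0 → [0,0,-4,-1]
  row2 -= 0·row1 → [0,0,-2,0]
  row3 -= 0·row1 → [0,0,-4,-1]
  row3 -= 2·row2 → [0,0,0,-1]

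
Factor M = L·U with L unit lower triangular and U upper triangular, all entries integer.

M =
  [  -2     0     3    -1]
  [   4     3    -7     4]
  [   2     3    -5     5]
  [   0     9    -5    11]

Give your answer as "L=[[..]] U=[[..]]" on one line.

L=[[1,0,0,0],[-2,1,0,0],[-1,1,1,0],[0,3,2,1]] U=[[-2,0,3,-1],[0,3,-1,2],[0,0,-1,2],[0,0,0,1]]

  r1 -= -2·r0 → [0,3,-1,2]
  r2 -= -1·r0 → [0,3,-2,4]
  r3 -= 0·r0 → [0,9,-5,11]
  r2 -= 1·r1 → [0,0,-1,2]
  r3 -= 3·r1 → [0,0,-2,5]
  r3 -= 2·r2 → [0,0,0,1]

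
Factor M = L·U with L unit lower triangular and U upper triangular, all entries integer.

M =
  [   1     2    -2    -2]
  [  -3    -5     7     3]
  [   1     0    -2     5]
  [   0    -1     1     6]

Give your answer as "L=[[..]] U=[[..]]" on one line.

L=[[1,0,0,0],[-3,1,0,0],[1,-2,1,0],[0,-1,1,1]] U=[[1,2,-2,-2],[0,1,1,-3],[0,0,2,1],[0,0,0,2]]

  r1 -= -3·r0 → [0,1,1,-3]
  r2 -= 1·r0 → [0,-2,0,7]
  r3 -= 0·r0 → [0,-1,1,6]
  r2 -= -2·r1 → [0,0,2,1]
  r3 -= -1·r1 → [0,0,2,3]
  r3 -= 1·r2 → [0,0,0,2]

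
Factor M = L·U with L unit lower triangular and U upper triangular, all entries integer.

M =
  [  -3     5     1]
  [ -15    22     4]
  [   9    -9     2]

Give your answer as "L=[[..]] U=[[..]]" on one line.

  row1 -= 5·row0 → [0,-3,-1]
  row2 -= -3·row0 → [0,6,5]
  row2 -= -2·row1 → [0,0,3]

L=[[1,0,0],[5,1,0],[-3,-2,1]] U=[[-3,5,1],[0,-3,-1],[0,0,3]]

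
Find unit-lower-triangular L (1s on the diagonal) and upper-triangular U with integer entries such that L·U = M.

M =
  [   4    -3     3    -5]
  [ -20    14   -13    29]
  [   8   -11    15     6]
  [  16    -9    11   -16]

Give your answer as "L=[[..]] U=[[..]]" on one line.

L=[[1,0,0,0],[-5,1,0,0],[2,5,1,0],[4,-3,-5,1]] U=[[4,-3,3,-5],[0,-1,2,4],[0,0,-1,-4],[0,0,0,-4]]

  R1 -= -5·R0 → [0,-1,2,4]
  R2 -= 2·R0 → [0,-5,9,16]
  R3 -= 4·R0 → [0,3,-1,4]
  R2 -= 5·R1 → [0,0,-1,-4]
  R3 -= -3·R1 → [0,0,5,16]
  R3 -= -5·R2 → [0,0,0,-4]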